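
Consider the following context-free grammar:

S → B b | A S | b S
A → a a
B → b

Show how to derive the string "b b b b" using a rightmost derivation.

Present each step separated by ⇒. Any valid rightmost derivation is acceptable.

S ⇒ b S ⇒ b b S ⇒ b b B b ⇒ b b b b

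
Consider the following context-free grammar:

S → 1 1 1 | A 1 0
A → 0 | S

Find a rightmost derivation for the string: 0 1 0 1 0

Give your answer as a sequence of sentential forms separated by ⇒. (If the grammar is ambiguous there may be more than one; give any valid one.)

S ⇒ A 1 0 ⇒ S 1 0 ⇒ A 1 0 1 0 ⇒ 0 1 0 1 0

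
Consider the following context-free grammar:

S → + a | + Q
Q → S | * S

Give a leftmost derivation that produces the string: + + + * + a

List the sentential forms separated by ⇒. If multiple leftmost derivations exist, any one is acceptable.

S ⇒ + Q ⇒ + S ⇒ + + Q ⇒ + + S ⇒ + + + Q ⇒ + + + * S ⇒ + + + * + a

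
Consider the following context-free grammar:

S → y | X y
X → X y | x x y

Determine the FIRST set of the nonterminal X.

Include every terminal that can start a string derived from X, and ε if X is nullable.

We compute FIRST(X) using the standard algorithm.
FIRST(S) = {x, y}
FIRST(X) = {x}
Therefore, FIRST(X) = {x}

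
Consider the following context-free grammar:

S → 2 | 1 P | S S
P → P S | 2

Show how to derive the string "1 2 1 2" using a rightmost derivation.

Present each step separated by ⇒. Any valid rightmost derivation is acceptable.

S ⇒ 1 P ⇒ 1 P S ⇒ 1 P 1 P ⇒ 1 P 1 2 ⇒ 1 2 1 2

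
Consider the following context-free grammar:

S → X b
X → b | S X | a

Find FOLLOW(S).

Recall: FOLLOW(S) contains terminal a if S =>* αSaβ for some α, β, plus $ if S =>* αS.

We compute FOLLOW(S) using the standard algorithm.
FOLLOW(S) starts with {$}.
FIRST(S) = {a, b}
FIRST(X) = {a, b}
FOLLOW(S) = {$, a, b}
FOLLOW(X) = {b}
Therefore, FOLLOW(S) = {$, a, b}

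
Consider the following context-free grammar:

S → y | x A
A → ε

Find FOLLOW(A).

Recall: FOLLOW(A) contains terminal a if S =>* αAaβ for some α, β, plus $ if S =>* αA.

We compute FOLLOW(A) using the standard algorithm.
FOLLOW(S) starts with {$}.
FIRST(A) = {ε}
FIRST(S) = {x, y}
FOLLOW(A) = {$}
FOLLOW(S) = {$}
Therefore, FOLLOW(A) = {$}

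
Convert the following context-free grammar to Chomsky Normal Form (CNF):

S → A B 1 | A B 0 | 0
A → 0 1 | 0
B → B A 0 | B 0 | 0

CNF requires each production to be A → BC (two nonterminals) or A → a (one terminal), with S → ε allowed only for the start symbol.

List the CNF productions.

T1 → 1; T0 → 0; S → 0; A → 0; B → 0; S → A X0; X0 → B T1; S → A X1; X1 → B T0; A → T0 T1; B → B X2; X2 → A T0; B → B T0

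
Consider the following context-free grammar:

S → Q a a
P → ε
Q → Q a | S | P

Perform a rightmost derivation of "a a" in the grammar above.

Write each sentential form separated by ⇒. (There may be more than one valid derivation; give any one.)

S ⇒ Q a a ⇒ P a a ⇒ a a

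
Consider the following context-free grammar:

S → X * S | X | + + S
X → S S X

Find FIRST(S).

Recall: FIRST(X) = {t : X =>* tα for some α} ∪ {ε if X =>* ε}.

We compute FIRST(S) using the standard algorithm.
FIRST(S) = {+}
FIRST(X) = {+}
Therefore, FIRST(S) = {+}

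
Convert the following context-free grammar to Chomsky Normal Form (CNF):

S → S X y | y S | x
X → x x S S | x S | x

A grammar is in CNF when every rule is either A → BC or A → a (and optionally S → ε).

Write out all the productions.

TY → y; S → x; TX → x; X → x; S → S X0; X0 → X TY; S → TY S; X → TX X1; X1 → TX X2; X2 → S S; X → TX S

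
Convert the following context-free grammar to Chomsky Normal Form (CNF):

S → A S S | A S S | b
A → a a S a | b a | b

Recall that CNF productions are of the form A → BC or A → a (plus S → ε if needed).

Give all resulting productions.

S → b; TA → a; TB → b; A → b; S → A X0; X0 → S S; S → A X1; X1 → S S; A → TA X2; X2 → TA X3; X3 → S TA; A → TB TA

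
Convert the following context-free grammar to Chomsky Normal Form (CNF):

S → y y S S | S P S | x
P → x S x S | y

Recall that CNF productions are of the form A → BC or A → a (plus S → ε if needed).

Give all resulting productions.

TY → y; S → x; TX → x; P → y; S → TY X0; X0 → TY X1; X1 → S S; S → S X2; X2 → P S; P → TX X3; X3 → S X4; X4 → TX S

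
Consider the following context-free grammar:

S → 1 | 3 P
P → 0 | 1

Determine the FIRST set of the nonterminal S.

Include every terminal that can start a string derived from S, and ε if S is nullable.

We compute FIRST(S) using the standard algorithm.
FIRST(P) = {0, 1}
FIRST(S) = {1, 3}
Therefore, FIRST(S) = {1, 3}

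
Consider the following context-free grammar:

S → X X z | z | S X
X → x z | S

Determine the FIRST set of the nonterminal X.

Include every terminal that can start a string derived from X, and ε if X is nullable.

We compute FIRST(X) using the standard algorithm.
FIRST(S) = {x, z}
FIRST(X) = {x, z}
Therefore, FIRST(X) = {x, z}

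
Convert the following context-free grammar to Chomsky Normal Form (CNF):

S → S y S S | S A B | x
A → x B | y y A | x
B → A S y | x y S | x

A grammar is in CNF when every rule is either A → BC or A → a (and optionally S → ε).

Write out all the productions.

TY → y; S → x; TX → x; A → x; B → x; S → S X0; X0 → TY X1; X1 → S S; S → S X2; X2 → A B; A → TX B; A → TY X3; X3 → TY A; B → A X4; X4 → S TY; B → TX X5; X5 → TY S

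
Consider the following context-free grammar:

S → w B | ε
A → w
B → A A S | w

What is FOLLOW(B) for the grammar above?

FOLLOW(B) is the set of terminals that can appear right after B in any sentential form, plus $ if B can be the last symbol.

We compute FOLLOW(B) using the standard algorithm.
FOLLOW(S) starts with {$}.
FIRST(A) = {w}
FIRST(B) = {w}
FIRST(S) = {w, ε}
FOLLOW(A) = {$, w}
FOLLOW(B) = {$}
FOLLOW(S) = {$}
Therefore, FOLLOW(B) = {$}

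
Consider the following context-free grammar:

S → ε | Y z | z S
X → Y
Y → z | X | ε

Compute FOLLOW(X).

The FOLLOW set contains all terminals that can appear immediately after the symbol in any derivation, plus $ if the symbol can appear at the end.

We compute FOLLOW(X) using the standard algorithm.
FOLLOW(S) starts with {$}.
FIRST(S) = {z, ε}
FIRST(X) = {z, ε}
FIRST(Y) = {z, ε}
FOLLOW(S) = {$}
FOLLOW(X) = {z}
FOLLOW(Y) = {z}
Therefore, FOLLOW(X) = {z}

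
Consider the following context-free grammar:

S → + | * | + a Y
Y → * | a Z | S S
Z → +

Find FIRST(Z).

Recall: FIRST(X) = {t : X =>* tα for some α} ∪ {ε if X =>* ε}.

We compute FIRST(Z) using the standard algorithm.
FIRST(S) = {*, +}
FIRST(Y) = {*, +, a}
FIRST(Z) = {+}
Therefore, FIRST(Z) = {+}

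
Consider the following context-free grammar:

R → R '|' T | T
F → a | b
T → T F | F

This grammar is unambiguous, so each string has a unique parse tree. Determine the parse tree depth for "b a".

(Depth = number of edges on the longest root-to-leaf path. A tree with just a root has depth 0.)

4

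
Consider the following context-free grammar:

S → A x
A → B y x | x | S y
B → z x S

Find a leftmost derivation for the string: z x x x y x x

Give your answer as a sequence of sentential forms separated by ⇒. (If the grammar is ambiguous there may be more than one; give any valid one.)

S ⇒ A x ⇒ B y x x ⇒ z x S y x x ⇒ z x A x y x x ⇒ z x x x y x x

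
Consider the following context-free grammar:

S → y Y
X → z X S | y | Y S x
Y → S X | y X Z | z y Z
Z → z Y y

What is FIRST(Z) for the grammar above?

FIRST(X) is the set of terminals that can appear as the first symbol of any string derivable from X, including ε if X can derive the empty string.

We compute FIRST(Z) using the standard algorithm.
FIRST(S) = {y}
FIRST(X) = {y, z}
FIRST(Y) = {y, z}
FIRST(Z) = {z}
Therefore, FIRST(Z) = {z}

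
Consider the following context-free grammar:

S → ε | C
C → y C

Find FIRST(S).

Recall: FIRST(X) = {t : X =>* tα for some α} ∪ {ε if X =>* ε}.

We compute FIRST(S) using the standard algorithm.
FIRST(C) = {y}
FIRST(S) = {y, ε}
Therefore, FIRST(S) = {y, ε}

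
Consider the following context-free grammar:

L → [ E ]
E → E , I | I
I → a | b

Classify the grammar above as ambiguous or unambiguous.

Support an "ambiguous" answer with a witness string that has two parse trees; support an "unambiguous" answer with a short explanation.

Unambiguous - every string in the language has a unique parse tree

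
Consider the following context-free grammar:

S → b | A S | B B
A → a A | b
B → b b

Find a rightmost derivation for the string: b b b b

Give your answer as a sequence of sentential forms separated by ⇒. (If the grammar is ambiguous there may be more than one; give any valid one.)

S ⇒ B B ⇒ B b b ⇒ b b b b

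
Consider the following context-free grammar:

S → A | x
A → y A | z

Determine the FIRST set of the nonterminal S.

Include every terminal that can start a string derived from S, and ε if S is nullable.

We compute FIRST(S) using the standard algorithm.
FIRST(A) = {y, z}
FIRST(S) = {x, y, z}
Therefore, FIRST(S) = {x, y, z}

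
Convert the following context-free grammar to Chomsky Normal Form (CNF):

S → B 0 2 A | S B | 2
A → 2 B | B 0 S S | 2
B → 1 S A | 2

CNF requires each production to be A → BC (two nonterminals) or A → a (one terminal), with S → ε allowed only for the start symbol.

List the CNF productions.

T0 → 0; T2 → 2; S → 2; A → 2; T1 → 1; B → 2; S → B X0; X0 → T0 X1; X1 → T2 A; S → S B; A → T2 B; A → B X2; X2 → T0 X3; X3 → S S; B → T1 X4; X4 → S A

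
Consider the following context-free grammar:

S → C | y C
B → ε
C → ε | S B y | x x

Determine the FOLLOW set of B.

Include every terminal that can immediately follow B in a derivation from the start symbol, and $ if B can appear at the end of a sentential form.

We compute FOLLOW(B) using the standard algorithm.
FOLLOW(S) starts with {$}.
FIRST(B) = {ε}
FIRST(C) = {x, y, ε}
FIRST(S) = {x, y, ε}
FOLLOW(B) = {y}
FOLLOW(C) = {$, y}
FOLLOW(S) = {$, y}
Therefore, FOLLOW(B) = {y}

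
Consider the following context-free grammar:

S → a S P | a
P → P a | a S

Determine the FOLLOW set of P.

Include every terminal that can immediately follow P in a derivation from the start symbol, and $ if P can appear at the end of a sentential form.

We compute FOLLOW(P) using the standard algorithm.
FOLLOW(S) starts with {$}.
FIRST(P) = {a}
FIRST(S) = {a}
FOLLOW(P) = {$, a}
FOLLOW(S) = {$, a}
Therefore, FOLLOW(P) = {$, a}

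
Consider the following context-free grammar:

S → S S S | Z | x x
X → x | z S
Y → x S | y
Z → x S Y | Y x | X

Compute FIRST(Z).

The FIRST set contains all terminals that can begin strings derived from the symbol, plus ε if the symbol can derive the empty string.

We compute FIRST(Z) using the standard algorithm.
FIRST(S) = {x, y, z}
FIRST(X) = {x, z}
FIRST(Y) = {x, y}
FIRST(Z) = {x, y, z}
Therefore, FIRST(Z) = {x, y, z}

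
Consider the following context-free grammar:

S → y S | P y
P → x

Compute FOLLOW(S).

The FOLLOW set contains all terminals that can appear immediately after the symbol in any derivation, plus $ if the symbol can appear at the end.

We compute FOLLOW(S) using the standard algorithm.
FOLLOW(S) starts with {$}.
FIRST(P) = {x}
FIRST(S) = {x, y}
FOLLOW(P) = {y}
FOLLOW(S) = {$}
Therefore, FOLLOW(S) = {$}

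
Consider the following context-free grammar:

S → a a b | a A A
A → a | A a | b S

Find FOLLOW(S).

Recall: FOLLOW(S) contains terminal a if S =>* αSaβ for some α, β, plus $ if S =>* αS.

We compute FOLLOW(S) using the standard algorithm.
FOLLOW(S) starts with {$}.
FIRST(A) = {a, b}
FIRST(S) = {a}
FOLLOW(A) = {$, a, b}
FOLLOW(S) = {$, a, b}
Therefore, FOLLOW(S) = {$, a, b}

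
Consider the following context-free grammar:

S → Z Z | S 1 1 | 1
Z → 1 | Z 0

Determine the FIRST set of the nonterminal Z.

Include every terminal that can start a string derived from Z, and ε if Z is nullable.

We compute FIRST(Z) using the standard algorithm.
FIRST(S) = {1}
FIRST(Z) = {1}
Therefore, FIRST(Z) = {1}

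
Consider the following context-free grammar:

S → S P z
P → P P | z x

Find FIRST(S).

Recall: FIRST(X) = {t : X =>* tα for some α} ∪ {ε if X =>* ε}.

We compute FIRST(S) using the standard algorithm.
FIRST(P) = {z}
FIRST(S) = {}
Therefore, FIRST(S) = {}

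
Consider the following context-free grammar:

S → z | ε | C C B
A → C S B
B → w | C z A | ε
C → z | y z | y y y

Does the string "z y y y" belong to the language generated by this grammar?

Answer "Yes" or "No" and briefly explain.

Yes - a valid derivation exists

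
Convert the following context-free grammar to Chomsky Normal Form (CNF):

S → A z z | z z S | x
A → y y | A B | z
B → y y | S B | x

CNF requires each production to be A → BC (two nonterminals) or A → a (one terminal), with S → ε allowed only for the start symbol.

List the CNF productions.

TZ → z; S → x; TY → y; A → z; B → x; S → A X0; X0 → TZ TZ; S → TZ X1; X1 → TZ S; A → TY TY; A → A B; B → TY TY; B → S B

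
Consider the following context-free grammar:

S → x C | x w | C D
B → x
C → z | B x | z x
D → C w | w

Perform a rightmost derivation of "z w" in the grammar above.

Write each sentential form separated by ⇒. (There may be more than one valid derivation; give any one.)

S ⇒ C D ⇒ C w ⇒ z w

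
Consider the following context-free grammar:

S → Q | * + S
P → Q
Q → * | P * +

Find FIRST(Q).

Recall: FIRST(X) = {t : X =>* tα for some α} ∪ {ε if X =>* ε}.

We compute FIRST(Q) using the standard algorithm.
FIRST(P) = {*}
FIRST(Q) = {*}
FIRST(S) = {*}
Therefore, FIRST(Q) = {*}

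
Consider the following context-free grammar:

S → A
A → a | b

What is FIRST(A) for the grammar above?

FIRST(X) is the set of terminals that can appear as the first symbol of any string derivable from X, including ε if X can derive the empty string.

We compute FIRST(A) using the standard algorithm.
FIRST(A) = {a, b}
FIRST(S) = {a, b}
Therefore, FIRST(A) = {a, b}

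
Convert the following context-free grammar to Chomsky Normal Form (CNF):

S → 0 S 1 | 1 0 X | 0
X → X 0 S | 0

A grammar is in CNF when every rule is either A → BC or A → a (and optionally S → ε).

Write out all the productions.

T0 → 0; T1 → 1; S → 0; X → 0; S → T0 X0; X0 → S T1; S → T1 X1; X1 → T0 X; X → X X2; X2 → T0 S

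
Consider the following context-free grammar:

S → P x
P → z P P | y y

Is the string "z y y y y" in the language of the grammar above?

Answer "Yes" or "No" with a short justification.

No - no valid derivation exists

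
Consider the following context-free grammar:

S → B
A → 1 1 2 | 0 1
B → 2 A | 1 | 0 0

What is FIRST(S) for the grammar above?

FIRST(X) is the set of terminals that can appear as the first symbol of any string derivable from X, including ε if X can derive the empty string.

We compute FIRST(S) using the standard algorithm.
FIRST(A) = {0, 1}
FIRST(B) = {0, 1, 2}
FIRST(S) = {0, 1, 2}
Therefore, FIRST(S) = {0, 1, 2}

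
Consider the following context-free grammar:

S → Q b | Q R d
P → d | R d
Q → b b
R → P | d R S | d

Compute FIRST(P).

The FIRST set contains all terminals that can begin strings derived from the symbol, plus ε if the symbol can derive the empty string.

We compute FIRST(P) using the standard algorithm.
FIRST(P) = {d}
FIRST(Q) = {b}
FIRST(R) = {d}
FIRST(S) = {b}
Therefore, FIRST(P) = {d}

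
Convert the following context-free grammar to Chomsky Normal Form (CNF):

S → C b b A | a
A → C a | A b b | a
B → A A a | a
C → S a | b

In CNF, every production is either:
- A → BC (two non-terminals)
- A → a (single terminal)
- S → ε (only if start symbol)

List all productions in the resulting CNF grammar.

TB → b; S → a; TA → a; A → a; B → a; C → b; S → C X0; X0 → TB X1; X1 → TB A; A → C TA; A → A X2; X2 → TB TB; B → A X3; X3 → A TA; C → S TA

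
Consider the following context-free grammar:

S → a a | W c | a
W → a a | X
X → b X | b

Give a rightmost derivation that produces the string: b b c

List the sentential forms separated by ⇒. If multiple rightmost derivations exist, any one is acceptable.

S ⇒ W c ⇒ X c ⇒ b X c ⇒ b b c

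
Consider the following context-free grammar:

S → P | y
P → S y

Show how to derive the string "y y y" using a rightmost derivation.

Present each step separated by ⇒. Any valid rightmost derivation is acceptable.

S ⇒ P ⇒ S y ⇒ P y ⇒ S y y ⇒ y y y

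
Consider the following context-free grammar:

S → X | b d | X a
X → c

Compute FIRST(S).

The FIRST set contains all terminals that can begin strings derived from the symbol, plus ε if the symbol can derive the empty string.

We compute FIRST(S) using the standard algorithm.
FIRST(S) = {b, c}
FIRST(X) = {c}
Therefore, FIRST(S) = {b, c}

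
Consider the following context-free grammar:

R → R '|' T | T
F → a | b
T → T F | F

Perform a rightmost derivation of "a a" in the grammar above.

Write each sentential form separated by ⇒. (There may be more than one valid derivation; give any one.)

R ⇒ T ⇒ T F ⇒ T a ⇒ F a ⇒ a a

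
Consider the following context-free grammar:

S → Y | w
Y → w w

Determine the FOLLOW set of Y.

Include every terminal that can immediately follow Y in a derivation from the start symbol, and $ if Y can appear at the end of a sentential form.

We compute FOLLOW(Y) using the standard algorithm.
FOLLOW(S) starts with {$}.
FIRST(S) = {w}
FIRST(Y) = {w}
FOLLOW(S) = {$}
FOLLOW(Y) = {$}
Therefore, FOLLOW(Y) = {$}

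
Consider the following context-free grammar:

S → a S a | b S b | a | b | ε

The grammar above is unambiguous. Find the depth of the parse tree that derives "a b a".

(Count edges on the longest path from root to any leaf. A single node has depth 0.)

2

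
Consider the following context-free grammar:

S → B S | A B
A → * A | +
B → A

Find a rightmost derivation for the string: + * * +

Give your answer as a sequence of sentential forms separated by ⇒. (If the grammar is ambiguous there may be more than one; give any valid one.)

S ⇒ A B ⇒ A A ⇒ A * A ⇒ A * * A ⇒ A * * + ⇒ + * * +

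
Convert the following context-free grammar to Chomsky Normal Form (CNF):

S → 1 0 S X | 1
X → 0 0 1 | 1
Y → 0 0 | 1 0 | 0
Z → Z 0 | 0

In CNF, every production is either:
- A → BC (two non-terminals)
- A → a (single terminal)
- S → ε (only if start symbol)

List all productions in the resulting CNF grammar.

T1 → 1; T0 → 0; S → 1; X → 1; Y → 0; Z → 0; S → T1 X0; X0 → T0 X1; X1 → S X; X → T0 X2; X2 → T0 T1; Y → T0 T0; Y → T1 T0; Z → Z T0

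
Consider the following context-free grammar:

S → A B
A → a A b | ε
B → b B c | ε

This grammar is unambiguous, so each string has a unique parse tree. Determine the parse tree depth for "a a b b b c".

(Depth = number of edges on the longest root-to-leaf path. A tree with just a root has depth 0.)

4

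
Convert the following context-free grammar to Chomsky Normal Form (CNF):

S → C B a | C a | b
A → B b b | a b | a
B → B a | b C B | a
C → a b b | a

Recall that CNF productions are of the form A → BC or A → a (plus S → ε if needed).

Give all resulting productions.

TA → a; S → b; TB → b; A → a; B → a; C → a; S → C X0; X0 → B TA; S → C TA; A → B X1; X1 → TB TB; A → TA TB; B → B TA; B → TB X2; X2 → C B; C → TA X3; X3 → TB TB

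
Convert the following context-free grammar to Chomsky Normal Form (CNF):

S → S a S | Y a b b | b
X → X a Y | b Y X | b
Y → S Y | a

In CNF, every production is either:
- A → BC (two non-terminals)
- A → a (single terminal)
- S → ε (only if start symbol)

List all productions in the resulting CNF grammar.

TA → a; TB → b; S → b; X → b; Y → a; S → S X0; X0 → TA S; S → Y X1; X1 → TA X2; X2 → TB TB; X → X X3; X3 → TA Y; X → TB X4; X4 → Y X; Y → S Y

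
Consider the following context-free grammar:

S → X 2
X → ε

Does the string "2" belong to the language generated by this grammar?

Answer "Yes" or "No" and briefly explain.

Yes - a valid derivation exists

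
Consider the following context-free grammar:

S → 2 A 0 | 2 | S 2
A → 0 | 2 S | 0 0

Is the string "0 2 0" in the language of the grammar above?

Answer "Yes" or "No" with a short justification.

No - no valid derivation exists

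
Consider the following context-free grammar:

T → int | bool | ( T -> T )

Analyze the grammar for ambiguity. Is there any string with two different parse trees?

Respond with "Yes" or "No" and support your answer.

No - the grammar is unambiguous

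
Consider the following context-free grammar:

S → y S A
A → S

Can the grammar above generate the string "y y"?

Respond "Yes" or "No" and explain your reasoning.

No - no valid derivation exists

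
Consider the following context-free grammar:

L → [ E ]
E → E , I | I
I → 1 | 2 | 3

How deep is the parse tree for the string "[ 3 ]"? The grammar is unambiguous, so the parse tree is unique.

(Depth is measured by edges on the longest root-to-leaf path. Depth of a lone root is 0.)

3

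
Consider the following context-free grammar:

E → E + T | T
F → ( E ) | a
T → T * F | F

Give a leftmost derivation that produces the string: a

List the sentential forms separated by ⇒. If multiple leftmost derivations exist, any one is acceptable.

E ⇒ T ⇒ F ⇒ a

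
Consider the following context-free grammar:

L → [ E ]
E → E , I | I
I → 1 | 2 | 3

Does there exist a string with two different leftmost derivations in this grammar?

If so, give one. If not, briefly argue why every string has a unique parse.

No - every string in the language has a unique leftmost derivation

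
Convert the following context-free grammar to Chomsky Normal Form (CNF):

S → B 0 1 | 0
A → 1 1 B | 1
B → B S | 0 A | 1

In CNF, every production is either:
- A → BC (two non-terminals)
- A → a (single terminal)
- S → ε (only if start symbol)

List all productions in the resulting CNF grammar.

T0 → 0; T1 → 1; S → 0; A → 1; B → 1; S → B X0; X0 → T0 T1; A → T1 X1; X1 → T1 B; B → B S; B → T0 A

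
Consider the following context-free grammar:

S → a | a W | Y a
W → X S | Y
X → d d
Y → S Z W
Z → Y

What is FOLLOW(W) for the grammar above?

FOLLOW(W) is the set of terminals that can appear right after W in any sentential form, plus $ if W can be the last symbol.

We compute FOLLOW(W) using the standard algorithm.
FOLLOW(S) starts with {$}.
FIRST(S) = {a}
FIRST(W) = {a, d}
FIRST(X) = {d}
FIRST(Y) = {a}
FIRST(Z) = {a}
FOLLOW(S) = {$, a, d}
FOLLOW(W) = {$, a, d}
FOLLOW(X) = {a}
FOLLOW(Y) = {$, a, d}
FOLLOW(Z) = {a, d}
Therefore, FOLLOW(W) = {$, a, d}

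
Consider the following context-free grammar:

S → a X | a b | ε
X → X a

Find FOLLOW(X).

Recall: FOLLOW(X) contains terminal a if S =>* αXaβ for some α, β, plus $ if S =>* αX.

We compute FOLLOW(X) using the standard algorithm.
FOLLOW(S) starts with {$}.
FIRST(S) = {a, ε}
FIRST(X) = {}
FOLLOW(S) = {$}
FOLLOW(X) = {$, a}
Therefore, FOLLOW(X) = {$, a}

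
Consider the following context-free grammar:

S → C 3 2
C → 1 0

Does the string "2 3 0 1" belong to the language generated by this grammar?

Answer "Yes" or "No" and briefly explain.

No - no valid derivation exists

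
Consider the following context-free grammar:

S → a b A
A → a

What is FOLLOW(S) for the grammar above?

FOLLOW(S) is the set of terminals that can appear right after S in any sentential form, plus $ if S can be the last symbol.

We compute FOLLOW(S) using the standard algorithm.
FOLLOW(S) starts with {$}.
FIRST(A) = {a}
FIRST(S) = {a}
FOLLOW(A) = {$}
FOLLOW(S) = {$}
Therefore, FOLLOW(S) = {$}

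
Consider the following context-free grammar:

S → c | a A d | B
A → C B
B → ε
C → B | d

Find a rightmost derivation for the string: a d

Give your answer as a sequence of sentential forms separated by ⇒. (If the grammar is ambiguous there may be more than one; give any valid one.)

S ⇒ a A d ⇒ a C B d ⇒ a C d ⇒ a B d ⇒ a d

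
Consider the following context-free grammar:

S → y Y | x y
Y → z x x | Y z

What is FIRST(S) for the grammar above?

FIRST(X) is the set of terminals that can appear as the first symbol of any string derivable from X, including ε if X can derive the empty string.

We compute FIRST(S) using the standard algorithm.
FIRST(S) = {x, y}
FIRST(Y) = {z}
Therefore, FIRST(S) = {x, y}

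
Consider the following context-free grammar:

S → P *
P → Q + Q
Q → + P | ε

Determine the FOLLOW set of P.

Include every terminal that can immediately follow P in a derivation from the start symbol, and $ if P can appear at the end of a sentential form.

We compute FOLLOW(P) using the standard algorithm.
FOLLOW(S) starts with {$}.
FIRST(P) = {+}
FIRST(Q) = {+, ε}
FIRST(S) = {+}
FOLLOW(P) = {*, +}
FOLLOW(Q) = {*, +}
FOLLOW(S) = {$}
Therefore, FOLLOW(P) = {*, +}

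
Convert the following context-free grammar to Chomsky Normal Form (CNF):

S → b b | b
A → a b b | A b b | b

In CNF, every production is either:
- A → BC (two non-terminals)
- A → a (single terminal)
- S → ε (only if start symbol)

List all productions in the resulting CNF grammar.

TB → b; S → b; TA → a; A → b; S → TB TB; A → TA X0; X0 → TB TB; A → A X1; X1 → TB TB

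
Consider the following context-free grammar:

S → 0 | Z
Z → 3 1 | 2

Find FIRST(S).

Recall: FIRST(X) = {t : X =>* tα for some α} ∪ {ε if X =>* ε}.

We compute FIRST(S) using the standard algorithm.
FIRST(S) = {0, 2, 3}
FIRST(Z) = {2, 3}
Therefore, FIRST(S) = {0, 2, 3}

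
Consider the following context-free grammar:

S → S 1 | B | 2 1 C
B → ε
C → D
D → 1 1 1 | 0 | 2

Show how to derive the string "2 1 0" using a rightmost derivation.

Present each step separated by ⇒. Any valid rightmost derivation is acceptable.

S ⇒ 2 1 C ⇒ 2 1 D ⇒ 2 1 0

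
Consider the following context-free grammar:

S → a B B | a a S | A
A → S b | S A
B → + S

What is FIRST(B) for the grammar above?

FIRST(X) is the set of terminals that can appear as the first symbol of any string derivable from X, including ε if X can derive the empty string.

We compute FIRST(B) using the standard algorithm.
FIRST(A) = {a}
FIRST(B) = {+}
FIRST(S) = {a}
Therefore, FIRST(B) = {+}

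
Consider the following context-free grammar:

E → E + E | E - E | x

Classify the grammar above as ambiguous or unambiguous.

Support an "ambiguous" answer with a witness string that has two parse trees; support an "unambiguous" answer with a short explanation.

Ambiguous - the string 'x - x + x + x + x - x' has two distinct parse trees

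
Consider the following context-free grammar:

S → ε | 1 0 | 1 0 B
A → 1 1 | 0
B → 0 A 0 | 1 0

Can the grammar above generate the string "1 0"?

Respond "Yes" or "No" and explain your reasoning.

Yes - a valid derivation exists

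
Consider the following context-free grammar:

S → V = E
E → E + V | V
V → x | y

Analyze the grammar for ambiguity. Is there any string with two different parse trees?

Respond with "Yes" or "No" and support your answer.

No - the grammar is unambiguous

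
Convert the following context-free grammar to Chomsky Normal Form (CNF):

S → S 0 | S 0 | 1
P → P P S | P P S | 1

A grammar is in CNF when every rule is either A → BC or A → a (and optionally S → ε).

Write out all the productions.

T0 → 0; S → 1; P → 1; S → S T0; S → S T0; P → P X0; X0 → P S; P → P X1; X1 → P S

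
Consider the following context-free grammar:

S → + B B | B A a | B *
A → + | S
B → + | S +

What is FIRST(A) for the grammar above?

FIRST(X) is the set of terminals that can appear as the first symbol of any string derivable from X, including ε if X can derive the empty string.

We compute FIRST(A) using the standard algorithm.
FIRST(A) = {+}
FIRST(B) = {+}
FIRST(S) = {+}
Therefore, FIRST(A) = {+}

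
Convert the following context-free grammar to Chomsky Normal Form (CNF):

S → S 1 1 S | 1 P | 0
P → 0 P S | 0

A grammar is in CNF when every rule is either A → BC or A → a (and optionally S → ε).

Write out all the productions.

T1 → 1; S → 0; T0 → 0; P → 0; S → S X0; X0 → T1 X1; X1 → T1 S; S → T1 P; P → T0 X2; X2 → P S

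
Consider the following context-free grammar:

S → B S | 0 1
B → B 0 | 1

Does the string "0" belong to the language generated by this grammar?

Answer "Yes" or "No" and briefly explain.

No - no valid derivation exists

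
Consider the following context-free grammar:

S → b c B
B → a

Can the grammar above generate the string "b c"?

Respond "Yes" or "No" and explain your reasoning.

No - no valid derivation exists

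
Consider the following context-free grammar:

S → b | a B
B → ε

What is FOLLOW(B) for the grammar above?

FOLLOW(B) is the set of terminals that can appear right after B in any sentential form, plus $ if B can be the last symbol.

We compute FOLLOW(B) using the standard algorithm.
FOLLOW(S) starts with {$}.
FIRST(B) = {ε}
FIRST(S) = {a, b}
FOLLOW(B) = {$}
FOLLOW(S) = {$}
Therefore, FOLLOW(B) = {$}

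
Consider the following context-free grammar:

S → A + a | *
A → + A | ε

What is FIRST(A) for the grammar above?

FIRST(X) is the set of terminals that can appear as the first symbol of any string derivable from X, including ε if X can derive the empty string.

We compute FIRST(A) using the standard algorithm.
FIRST(A) = {+, ε}
FIRST(S) = {*, +}
Therefore, FIRST(A) = {+, ε}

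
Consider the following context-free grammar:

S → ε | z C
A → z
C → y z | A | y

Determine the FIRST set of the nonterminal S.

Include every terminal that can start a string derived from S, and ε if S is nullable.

We compute FIRST(S) using the standard algorithm.
FIRST(A) = {z}
FIRST(C) = {y, z}
FIRST(S) = {z, ε}
Therefore, FIRST(S) = {z, ε}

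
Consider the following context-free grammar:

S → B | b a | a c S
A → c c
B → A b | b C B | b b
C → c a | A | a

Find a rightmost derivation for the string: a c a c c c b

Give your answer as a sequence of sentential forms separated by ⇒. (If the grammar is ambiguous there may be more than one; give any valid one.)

S ⇒ a c S ⇒ a c a c S ⇒ a c a c B ⇒ a c a c A b ⇒ a c a c c c b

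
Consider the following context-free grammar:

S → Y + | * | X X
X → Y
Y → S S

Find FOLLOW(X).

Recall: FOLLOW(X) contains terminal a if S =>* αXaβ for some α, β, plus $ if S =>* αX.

We compute FOLLOW(X) using the standard algorithm.
FOLLOW(S) starts with {$}.
FIRST(S) = {*}
FIRST(X) = {*}
FIRST(Y) = {*}
FOLLOW(S) = {$, *, +}
FOLLOW(X) = {$, *, +}
FOLLOW(Y) = {$, *, +}
Therefore, FOLLOW(X) = {$, *, +}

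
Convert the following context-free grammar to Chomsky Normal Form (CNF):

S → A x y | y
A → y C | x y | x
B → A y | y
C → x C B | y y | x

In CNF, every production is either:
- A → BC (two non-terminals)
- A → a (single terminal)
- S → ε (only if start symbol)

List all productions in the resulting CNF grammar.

TX → x; TY → y; S → y; A → x; B → y; C → x; S → A X0; X0 → TX TY; A → TY C; A → TX TY; B → A TY; C → TX X1; X1 → C B; C → TY TY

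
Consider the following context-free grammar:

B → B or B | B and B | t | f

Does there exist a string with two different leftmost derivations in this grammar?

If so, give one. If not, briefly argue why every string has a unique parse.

Yes - the string 't and f or f and t and t' has two distinct leftmost derivations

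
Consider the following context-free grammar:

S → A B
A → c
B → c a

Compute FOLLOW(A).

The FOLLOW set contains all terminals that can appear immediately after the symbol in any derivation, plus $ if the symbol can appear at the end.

We compute FOLLOW(A) using the standard algorithm.
FOLLOW(S) starts with {$}.
FIRST(A) = {c}
FIRST(B) = {c}
FIRST(S) = {c}
FOLLOW(A) = {c}
FOLLOW(B) = {$}
FOLLOW(S) = {$}
Therefore, FOLLOW(A) = {c}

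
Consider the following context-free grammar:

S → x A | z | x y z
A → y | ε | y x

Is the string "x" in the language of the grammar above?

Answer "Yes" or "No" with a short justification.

Yes - a valid derivation exists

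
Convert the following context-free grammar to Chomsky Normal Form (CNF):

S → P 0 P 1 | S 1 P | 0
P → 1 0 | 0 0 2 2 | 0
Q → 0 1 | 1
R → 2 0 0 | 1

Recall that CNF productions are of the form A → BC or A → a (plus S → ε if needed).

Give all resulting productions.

T0 → 0; T1 → 1; S → 0; T2 → 2; P → 0; Q → 1; R → 1; S → P X0; X0 → T0 X1; X1 → P T1; S → S X2; X2 → T1 P; P → T1 T0; P → T0 X3; X3 → T0 X4; X4 → T2 T2; Q → T0 T1; R → T2 X5; X5 → T0 T0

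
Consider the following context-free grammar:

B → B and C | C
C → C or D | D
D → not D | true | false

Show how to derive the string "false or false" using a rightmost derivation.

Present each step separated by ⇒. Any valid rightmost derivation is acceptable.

B ⇒ C ⇒ C or D ⇒ C or false ⇒ D or false ⇒ false or false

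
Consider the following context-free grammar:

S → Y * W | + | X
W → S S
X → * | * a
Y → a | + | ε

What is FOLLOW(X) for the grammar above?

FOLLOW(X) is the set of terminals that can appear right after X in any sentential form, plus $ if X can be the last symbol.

We compute FOLLOW(X) using the standard algorithm.
FOLLOW(S) starts with {$}.
FIRST(S) = {*, +, a}
FIRST(W) = {*, +, a}
FIRST(X) = {*}
FIRST(Y) = {+, a, ε}
FOLLOW(S) = {$, *, +, a}
FOLLOW(W) = {$, *, +, a}
FOLLOW(X) = {$, *, +, a}
FOLLOW(Y) = {*}
Therefore, FOLLOW(X) = {$, *, +, a}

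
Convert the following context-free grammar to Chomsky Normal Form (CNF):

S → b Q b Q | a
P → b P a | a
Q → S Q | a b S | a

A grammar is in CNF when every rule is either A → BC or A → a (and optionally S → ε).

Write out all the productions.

TB → b; S → a; TA → a; P → a; Q → a; S → TB X0; X0 → Q X1; X1 → TB Q; P → TB X2; X2 → P TA; Q → S Q; Q → TA X3; X3 → TB S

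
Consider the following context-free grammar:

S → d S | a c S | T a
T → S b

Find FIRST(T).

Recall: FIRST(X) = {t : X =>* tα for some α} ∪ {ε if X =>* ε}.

We compute FIRST(T) using the standard algorithm.
FIRST(S) = {a, d}
FIRST(T) = {a, d}
Therefore, FIRST(T) = {a, d}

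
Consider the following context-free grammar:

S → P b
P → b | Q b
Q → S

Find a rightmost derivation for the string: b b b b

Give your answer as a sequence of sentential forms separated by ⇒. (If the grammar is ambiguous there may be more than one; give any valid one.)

S ⇒ P b ⇒ Q b b ⇒ S b b ⇒ P b b b ⇒ b b b b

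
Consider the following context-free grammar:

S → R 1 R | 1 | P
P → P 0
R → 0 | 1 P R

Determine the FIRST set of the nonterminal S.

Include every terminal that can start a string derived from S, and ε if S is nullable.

We compute FIRST(S) using the standard algorithm.
FIRST(P) = {}
FIRST(R) = {0, 1}
FIRST(S) = {0, 1}
Therefore, FIRST(S) = {0, 1}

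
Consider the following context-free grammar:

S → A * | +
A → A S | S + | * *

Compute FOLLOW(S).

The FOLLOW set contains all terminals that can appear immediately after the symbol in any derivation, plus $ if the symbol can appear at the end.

We compute FOLLOW(S) using the standard algorithm.
FOLLOW(S) starts with {$}.
FIRST(A) = {*, +}
FIRST(S) = {*, +}
FOLLOW(A) = {*, +}
FOLLOW(S) = {$, *, +}
Therefore, FOLLOW(S) = {$, *, +}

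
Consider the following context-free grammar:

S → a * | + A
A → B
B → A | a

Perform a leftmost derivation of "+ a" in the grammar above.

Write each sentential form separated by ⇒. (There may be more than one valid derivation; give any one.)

S ⇒ + A ⇒ + B ⇒ + a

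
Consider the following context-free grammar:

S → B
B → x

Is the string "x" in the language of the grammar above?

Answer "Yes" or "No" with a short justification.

Yes - a valid derivation exists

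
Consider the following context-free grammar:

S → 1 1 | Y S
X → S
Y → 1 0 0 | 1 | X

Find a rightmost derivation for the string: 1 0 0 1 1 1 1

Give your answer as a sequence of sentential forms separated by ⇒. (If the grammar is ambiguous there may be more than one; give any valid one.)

S ⇒ Y S ⇒ Y 1 1 ⇒ X 1 1 ⇒ S 1 1 ⇒ Y S 1 1 ⇒ Y 1 1 1 1 ⇒ 1 0 0 1 1 1 1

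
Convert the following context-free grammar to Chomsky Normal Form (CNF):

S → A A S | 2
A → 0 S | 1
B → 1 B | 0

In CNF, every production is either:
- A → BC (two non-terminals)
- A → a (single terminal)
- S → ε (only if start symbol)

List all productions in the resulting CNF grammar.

S → 2; T0 → 0; A → 1; T1 → 1; B → 0; S → A X0; X0 → A S; A → T0 S; B → T1 B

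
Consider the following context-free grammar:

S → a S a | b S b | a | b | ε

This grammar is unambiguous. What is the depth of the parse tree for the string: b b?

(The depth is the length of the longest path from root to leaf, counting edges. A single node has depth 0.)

2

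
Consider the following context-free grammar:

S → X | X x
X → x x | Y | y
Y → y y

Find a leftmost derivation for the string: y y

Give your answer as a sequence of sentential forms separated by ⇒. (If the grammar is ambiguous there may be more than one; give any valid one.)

S ⇒ X ⇒ Y ⇒ y y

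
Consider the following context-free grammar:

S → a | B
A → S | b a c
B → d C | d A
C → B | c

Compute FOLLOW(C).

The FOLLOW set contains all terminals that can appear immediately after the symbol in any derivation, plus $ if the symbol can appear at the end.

We compute FOLLOW(C) using the standard algorithm.
FOLLOW(S) starts with {$}.
FIRST(A) = {a, b, d}
FIRST(B) = {d}
FIRST(C) = {c, d}
FIRST(S) = {a, d}
FOLLOW(A) = {$}
FOLLOW(B) = {$}
FOLLOW(C) = {$}
FOLLOW(S) = {$}
Therefore, FOLLOW(C) = {$}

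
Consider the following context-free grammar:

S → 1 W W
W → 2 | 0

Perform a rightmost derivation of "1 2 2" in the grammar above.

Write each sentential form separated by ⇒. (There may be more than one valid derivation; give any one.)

S ⇒ 1 W W ⇒ 1 W 2 ⇒ 1 2 2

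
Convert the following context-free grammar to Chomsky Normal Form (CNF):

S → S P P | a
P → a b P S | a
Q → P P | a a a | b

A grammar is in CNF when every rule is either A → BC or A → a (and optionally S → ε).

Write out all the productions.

S → a; TA → a; TB → b; P → a; Q → b; S → S X0; X0 → P P; P → TA X1; X1 → TB X2; X2 → P S; Q → P P; Q → TA X3; X3 → TA TA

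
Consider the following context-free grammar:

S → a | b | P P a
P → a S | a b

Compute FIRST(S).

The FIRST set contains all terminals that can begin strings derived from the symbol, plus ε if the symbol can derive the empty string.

We compute FIRST(S) using the standard algorithm.
FIRST(P) = {a}
FIRST(S) = {a, b}
Therefore, FIRST(S) = {a, b}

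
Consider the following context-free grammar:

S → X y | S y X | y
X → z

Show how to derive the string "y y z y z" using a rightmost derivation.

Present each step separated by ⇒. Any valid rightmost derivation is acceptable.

S ⇒ S y X ⇒ S y z ⇒ S y X y z ⇒ S y z y z ⇒ y y z y z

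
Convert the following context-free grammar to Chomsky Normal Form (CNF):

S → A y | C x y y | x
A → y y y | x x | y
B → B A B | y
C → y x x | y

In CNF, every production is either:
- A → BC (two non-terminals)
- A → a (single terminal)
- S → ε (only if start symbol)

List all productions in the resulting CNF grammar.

TY → y; TX → x; S → x; A → y; B → y; C → y; S → A TY; S → C X0; X0 → TX X1; X1 → TY TY; A → TY X2; X2 → TY TY; A → TX TX; B → B X3; X3 → A B; C → TY X4; X4 → TX TX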